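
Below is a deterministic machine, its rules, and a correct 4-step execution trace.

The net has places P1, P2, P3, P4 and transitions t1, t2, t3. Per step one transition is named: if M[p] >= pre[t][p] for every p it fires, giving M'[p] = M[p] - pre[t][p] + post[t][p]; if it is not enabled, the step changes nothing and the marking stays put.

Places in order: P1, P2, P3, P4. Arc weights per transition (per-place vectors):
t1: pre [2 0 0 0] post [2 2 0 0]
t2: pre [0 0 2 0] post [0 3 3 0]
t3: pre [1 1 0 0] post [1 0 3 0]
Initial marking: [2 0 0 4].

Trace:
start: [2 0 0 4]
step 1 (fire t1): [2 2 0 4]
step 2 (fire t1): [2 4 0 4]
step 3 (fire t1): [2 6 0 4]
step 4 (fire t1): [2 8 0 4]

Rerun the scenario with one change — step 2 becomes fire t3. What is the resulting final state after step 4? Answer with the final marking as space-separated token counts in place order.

2 5 3 4

(re-executing from step 2 with the substitution; state before step 2: [2 2 0 4])
step 2 (fire t3): [2 1 3 4]
step 3 (fire t1): [2 3 3 4]
step 4 (fire t1): [2 5 3 4]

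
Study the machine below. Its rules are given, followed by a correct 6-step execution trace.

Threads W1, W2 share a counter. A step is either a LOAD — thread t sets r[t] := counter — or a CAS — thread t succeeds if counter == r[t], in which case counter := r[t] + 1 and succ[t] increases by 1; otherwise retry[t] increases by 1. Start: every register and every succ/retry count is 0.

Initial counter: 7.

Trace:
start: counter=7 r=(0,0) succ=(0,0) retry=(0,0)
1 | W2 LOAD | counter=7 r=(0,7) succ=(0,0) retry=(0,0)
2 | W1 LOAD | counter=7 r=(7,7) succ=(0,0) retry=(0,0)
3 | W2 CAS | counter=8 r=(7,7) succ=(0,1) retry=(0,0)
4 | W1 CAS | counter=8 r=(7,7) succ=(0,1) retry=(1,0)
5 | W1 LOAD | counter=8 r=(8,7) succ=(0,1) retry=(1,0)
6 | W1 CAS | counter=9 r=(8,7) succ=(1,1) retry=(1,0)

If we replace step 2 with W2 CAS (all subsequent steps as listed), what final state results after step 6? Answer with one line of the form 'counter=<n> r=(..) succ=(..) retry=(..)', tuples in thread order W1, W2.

counter=9 r=(8,7) succ=(1,1) retry=(1,1)

(re-executing from step 2 with the substitution; state before step 2: counter=7 r=(0,7) succ=(0,0) retry=(0,0))
2 | W2 CAS | counter=8 r=(0,7) succ=(0,1) retry=(0,0)
3 | W2 CAS | counter=8 r=(0,7) succ=(0,1) retry=(0,1)
4 | W1 CAS | counter=8 r=(0,7) succ=(0,1) retry=(1,1)
5 | W1 LOAD | counter=8 r=(8,7) succ=(0,1) retry=(1,1)
6 | W1 CAS | counter=9 r=(8,7) succ=(1,1) retry=(1,1)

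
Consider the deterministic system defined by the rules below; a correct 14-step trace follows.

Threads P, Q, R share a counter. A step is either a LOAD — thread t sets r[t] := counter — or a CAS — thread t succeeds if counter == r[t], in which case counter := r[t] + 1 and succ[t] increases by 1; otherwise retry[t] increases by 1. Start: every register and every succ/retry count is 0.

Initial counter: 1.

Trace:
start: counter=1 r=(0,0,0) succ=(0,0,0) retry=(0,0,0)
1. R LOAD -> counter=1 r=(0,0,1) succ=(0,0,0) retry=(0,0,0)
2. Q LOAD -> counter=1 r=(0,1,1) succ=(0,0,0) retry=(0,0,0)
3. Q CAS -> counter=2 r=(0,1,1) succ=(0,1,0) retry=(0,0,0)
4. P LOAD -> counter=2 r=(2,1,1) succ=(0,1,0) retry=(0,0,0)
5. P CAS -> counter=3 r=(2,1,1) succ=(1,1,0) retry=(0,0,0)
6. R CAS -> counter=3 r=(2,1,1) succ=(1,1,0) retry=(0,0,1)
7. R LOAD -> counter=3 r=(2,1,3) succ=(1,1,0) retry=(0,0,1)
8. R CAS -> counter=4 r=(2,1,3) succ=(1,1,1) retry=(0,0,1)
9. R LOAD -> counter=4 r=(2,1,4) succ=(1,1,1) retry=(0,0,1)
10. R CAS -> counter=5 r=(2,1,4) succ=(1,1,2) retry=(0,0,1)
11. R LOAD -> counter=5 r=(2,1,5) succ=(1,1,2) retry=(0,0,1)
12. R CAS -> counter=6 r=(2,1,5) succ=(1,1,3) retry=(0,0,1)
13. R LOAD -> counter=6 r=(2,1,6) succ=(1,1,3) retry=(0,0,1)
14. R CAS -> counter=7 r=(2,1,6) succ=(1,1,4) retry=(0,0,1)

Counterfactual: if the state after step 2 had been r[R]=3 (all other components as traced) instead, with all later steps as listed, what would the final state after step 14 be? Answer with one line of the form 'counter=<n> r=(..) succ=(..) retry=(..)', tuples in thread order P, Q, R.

state after step 2 := counter=1 r=(0,1,3) succ=(0,0,0) retry=(0,0,0)
3. Q CAS -> counter=2 r=(0,1,3) succ=(0,1,0) retry=(0,0,0)
4. P LOAD -> counter=2 r=(2,1,3) succ=(0,1,0) retry=(0,0,0)
5. P CAS -> counter=3 r=(2,1,3) succ=(1,1,0) retry=(0,0,0)
6. R CAS -> counter=4 r=(2,1,3) succ=(1,1,1) retry=(0,0,0)
7. R LOAD -> counter=4 r=(2,1,4) succ=(1,1,1) retry=(0,0,0)
8. R CAS -> counter=5 r=(2,1,4) succ=(1,1,2) retry=(0,0,0)
9. R LOAD -> counter=5 r=(2,1,5) succ=(1,1,2) retry=(0,0,0)
10. R CAS -> counter=6 r=(2,1,5) succ=(1,1,3) retry=(0,0,0)
11. R LOAD -> counter=6 r=(2,1,6) succ=(1,1,3) retry=(0,0,0)
12. R CAS -> counter=7 r=(2,1,6) succ=(1,1,4) retry=(0,0,0)
13. R LOAD -> counter=7 r=(2,1,7) succ=(1,1,4) retry=(0,0,0)
14. R CAS -> counter=8 r=(2,1,7) succ=(1,1,5) retry=(0,0,0)

counter=8 r=(2,1,7) succ=(1,1,5) retry=(0,0,0)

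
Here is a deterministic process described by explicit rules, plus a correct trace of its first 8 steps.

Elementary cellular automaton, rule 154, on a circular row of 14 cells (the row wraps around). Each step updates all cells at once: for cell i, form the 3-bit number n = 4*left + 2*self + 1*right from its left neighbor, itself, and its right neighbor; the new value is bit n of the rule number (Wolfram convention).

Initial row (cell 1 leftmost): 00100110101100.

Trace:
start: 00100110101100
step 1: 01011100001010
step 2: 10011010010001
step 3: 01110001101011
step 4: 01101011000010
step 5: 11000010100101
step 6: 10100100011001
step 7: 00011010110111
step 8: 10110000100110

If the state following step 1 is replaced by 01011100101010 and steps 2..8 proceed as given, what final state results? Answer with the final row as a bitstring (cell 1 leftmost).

state after step 1 := 01011100101010
step 2: 10011011000001
step 3: 01110010100011
step 4: 01101100010110
step 5: 11001010100101
step 6: 10110000011001
step 7: 00101000110111
step 8: 11000101100110

11000101100110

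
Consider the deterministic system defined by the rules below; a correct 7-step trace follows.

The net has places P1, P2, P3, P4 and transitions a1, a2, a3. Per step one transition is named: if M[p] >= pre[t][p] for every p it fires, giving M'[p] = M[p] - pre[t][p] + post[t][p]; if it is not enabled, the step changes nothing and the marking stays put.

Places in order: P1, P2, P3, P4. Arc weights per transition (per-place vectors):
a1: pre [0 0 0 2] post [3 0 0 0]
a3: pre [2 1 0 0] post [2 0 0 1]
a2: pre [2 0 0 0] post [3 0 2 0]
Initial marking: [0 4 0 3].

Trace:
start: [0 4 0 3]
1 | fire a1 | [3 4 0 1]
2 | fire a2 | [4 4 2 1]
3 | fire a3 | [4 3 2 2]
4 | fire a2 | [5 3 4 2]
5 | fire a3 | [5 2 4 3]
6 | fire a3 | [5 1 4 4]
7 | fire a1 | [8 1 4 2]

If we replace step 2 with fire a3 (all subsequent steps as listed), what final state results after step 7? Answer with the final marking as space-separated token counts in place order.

(re-executing from step 2 with the substitution; state before step 2: [3 4 0 1])
2 | fire a3 | [3 3 0 2]
3 | fire a3 | [3 2 0 3]
4 | fire a2 | [4 2 2 3]
5 | fire a3 | [4 1 2 4]
6 | fire a3 | [4 0 2 5]
7 | fire a1 | [7 0 2 3]

7 0 2 3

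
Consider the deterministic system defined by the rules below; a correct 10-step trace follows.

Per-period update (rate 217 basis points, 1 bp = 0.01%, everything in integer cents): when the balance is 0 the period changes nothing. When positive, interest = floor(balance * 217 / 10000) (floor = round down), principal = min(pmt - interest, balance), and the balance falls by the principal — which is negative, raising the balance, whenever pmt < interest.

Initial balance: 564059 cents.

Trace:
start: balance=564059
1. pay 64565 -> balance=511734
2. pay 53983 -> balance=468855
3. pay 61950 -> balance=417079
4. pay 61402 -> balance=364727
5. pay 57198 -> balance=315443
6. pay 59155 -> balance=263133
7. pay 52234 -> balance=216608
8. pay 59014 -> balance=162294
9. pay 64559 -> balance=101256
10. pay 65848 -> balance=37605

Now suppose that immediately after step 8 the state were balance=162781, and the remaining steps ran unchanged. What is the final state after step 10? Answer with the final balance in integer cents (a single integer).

38114

state after step 8 := balance=162781
9. pay 64559 -> balance=101754
10. pay 65848 -> balance=38114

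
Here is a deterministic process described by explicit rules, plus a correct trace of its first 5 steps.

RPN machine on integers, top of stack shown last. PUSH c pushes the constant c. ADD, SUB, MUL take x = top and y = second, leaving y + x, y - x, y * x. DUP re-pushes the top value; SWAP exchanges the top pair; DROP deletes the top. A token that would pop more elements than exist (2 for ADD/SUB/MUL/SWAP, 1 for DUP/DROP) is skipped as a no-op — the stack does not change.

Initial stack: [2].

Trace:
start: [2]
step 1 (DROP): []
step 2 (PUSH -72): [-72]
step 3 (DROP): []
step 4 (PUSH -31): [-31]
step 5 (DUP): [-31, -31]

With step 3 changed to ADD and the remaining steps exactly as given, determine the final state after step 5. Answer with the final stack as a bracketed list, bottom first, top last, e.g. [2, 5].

[-72, -31, -31]

(re-executing from step 3 with the substitution; state before step 3: [-72])
step 3 (ADD): [-72]
step 4 (PUSH -31): [-72, -31]
step 5 (DUP): [-72, -31, -31]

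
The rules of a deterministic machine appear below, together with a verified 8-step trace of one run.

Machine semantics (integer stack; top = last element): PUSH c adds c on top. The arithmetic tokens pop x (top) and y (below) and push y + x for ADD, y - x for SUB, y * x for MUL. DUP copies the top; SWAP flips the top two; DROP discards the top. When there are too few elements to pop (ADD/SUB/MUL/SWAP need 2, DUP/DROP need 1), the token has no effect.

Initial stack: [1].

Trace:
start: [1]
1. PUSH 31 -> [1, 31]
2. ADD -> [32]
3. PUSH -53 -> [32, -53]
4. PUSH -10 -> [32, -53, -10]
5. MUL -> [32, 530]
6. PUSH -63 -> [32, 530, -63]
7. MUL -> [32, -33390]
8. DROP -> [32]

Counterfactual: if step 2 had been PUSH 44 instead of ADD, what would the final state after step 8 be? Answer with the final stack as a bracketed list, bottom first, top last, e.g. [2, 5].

[1, 31, 44]

(re-executing from step 2 with the substitution; state before step 2: [1, 31])
2. PUSH 44 -> [1, 31, 44]
3. PUSH -53 -> [1, 31, 44, -53]
4. PUSH -10 -> [1, 31, 44, -53, -10]
5. MUL -> [1, 31, 44, 530]
6. PUSH -63 -> [1, 31, 44, 530, -63]
7. MUL -> [1, 31, 44, -33390]
8. DROP -> [1, 31, 44]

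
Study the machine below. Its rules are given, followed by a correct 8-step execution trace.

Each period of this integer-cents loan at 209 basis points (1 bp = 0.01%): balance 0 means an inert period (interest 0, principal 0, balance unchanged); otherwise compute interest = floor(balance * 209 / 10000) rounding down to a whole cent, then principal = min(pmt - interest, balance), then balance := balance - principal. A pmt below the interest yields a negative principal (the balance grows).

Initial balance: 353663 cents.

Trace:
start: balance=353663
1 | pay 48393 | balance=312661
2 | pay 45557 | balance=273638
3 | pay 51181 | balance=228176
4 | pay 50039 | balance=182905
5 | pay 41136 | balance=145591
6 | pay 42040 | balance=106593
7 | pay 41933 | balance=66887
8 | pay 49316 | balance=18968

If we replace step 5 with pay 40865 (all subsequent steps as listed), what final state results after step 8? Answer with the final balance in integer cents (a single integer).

19257

(re-executing from step 5 with the substitution; state before step 5: balance=182905)
5 | pay 40865 | balance=145862
6 | pay 42040 | balance=106870
7 | pay 41933 | balance=67170
8 | pay 49316 | balance=19257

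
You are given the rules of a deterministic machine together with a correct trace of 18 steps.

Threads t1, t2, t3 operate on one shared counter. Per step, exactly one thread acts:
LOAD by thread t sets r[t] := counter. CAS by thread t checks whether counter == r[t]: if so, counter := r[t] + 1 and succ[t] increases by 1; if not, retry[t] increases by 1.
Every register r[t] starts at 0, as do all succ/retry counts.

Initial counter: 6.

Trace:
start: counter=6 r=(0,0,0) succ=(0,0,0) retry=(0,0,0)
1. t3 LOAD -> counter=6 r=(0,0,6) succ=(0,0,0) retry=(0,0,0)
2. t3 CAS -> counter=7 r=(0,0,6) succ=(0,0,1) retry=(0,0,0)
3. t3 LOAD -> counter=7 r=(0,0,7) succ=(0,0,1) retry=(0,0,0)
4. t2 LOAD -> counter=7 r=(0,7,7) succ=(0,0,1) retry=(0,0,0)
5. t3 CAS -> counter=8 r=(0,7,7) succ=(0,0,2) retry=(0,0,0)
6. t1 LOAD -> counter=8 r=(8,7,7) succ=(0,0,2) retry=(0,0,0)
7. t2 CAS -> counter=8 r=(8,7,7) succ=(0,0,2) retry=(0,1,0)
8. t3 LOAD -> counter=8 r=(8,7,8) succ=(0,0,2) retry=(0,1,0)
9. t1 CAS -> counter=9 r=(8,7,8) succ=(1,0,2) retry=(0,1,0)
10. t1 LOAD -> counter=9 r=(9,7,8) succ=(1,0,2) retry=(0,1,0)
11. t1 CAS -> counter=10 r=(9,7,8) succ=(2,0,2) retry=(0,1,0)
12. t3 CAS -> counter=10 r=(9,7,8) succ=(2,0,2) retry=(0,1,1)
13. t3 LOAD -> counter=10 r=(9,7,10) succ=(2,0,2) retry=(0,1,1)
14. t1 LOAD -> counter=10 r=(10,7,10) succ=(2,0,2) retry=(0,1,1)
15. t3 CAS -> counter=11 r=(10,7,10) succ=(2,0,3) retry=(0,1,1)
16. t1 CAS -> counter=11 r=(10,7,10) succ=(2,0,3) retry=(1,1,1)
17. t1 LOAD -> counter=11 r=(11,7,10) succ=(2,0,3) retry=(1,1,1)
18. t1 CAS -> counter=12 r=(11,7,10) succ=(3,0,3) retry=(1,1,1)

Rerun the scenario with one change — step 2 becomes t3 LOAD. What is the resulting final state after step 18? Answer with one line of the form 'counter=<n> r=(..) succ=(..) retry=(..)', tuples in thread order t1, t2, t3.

counter=11 r=(10,6,9) succ=(3,0,2) retry=(1,1,1)

(re-executing from step 2 with the substitution; state before step 2: counter=6 r=(0,0,6) succ=(0,0,0) retry=(0,0,0))
2. t3 LOAD -> counter=6 r=(0,0,6) succ=(0,0,0) retry=(0,0,0)
3. t3 LOAD -> counter=6 r=(0,0,6) succ=(0,0,0) retry=(0,0,0)
4. t2 LOAD -> counter=6 r=(0,6,6) succ=(0,0,0) retry=(0,0,0)
5. t3 CAS -> counter=7 r=(0,6,6) succ=(0,0,1) retry=(0,0,0)
6. t1 LOAD -> counter=7 r=(7,6,6) succ=(0,0,1) retry=(0,0,0)
7. t2 CAS -> counter=7 r=(7,6,6) succ=(0,0,1) retry=(0,1,0)
8. t3 LOAD -> counter=7 r=(7,6,7) succ=(0,0,1) retry=(0,1,0)
9. t1 CAS -> counter=8 r=(7,6,7) succ=(1,0,1) retry=(0,1,0)
10. t1 LOAD -> counter=8 r=(8,6,7) succ=(1,0,1) retry=(0,1,0)
11. t1 CAS -> counter=9 r=(8,6,7) succ=(2,0,1) retry=(0,1,0)
12. t3 CAS -> counter=9 r=(8,6,7) succ=(2,0,1) retry=(0,1,1)
13. t3 LOAD -> counter=9 r=(8,6,9) succ=(2,0,1) retry=(0,1,1)
14. t1 LOAD -> counter=9 r=(9,6,9) succ=(2,0,1) retry=(0,1,1)
15. t3 CAS -> counter=10 r=(9,6,9) succ=(2,0,2) retry=(0,1,1)
16. t1 CAS -> counter=10 r=(9,6,9) succ=(2,0,2) retry=(1,1,1)
17. t1 LOAD -> counter=10 r=(10,6,9) succ=(2,0,2) retry=(1,1,1)
18. t1 CAS -> counter=11 r=(10,6,9) succ=(3,0,2) retry=(1,1,1)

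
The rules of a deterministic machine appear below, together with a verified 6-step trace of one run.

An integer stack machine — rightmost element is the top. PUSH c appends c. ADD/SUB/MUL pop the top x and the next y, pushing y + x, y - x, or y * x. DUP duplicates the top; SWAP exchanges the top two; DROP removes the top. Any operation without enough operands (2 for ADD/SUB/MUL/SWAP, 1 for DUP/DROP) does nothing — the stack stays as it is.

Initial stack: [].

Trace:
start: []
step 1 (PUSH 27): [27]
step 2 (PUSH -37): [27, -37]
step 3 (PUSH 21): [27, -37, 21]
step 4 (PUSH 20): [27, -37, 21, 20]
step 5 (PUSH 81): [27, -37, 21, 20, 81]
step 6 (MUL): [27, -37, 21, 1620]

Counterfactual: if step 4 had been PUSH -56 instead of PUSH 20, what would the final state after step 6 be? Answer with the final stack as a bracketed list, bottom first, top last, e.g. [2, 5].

[27, -37, 21, -4536]

(re-executing from step 4 with the substitution; state before step 4: [27, -37, 21])
step 4 (PUSH -56): [27, -37, 21, -56]
step 5 (PUSH 81): [27, -37, 21, -56, 81]
step 6 (MUL): [27, -37, 21, -4536]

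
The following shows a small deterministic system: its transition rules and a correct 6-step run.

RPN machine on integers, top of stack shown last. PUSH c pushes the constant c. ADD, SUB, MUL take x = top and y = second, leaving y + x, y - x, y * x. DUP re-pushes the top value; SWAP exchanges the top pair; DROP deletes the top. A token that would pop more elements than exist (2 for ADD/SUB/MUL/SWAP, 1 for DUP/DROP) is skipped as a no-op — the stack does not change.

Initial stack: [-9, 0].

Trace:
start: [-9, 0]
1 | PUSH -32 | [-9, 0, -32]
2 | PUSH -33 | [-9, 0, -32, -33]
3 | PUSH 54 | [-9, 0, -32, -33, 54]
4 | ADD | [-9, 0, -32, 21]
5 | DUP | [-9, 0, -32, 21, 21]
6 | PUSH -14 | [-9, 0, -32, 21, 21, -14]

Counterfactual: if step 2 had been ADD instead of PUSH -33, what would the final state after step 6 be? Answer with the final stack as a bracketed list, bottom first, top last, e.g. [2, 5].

[-9, 22, 22, -14]

(re-executing from step 2 with the substitution; state before step 2: [-9, 0, -32])
2 | ADD | [-9, -32]
3 | PUSH 54 | [-9, -32, 54]
4 | ADD | [-9, 22]
5 | DUP | [-9, 22, 22]
6 | PUSH -14 | [-9, 22, 22, -14]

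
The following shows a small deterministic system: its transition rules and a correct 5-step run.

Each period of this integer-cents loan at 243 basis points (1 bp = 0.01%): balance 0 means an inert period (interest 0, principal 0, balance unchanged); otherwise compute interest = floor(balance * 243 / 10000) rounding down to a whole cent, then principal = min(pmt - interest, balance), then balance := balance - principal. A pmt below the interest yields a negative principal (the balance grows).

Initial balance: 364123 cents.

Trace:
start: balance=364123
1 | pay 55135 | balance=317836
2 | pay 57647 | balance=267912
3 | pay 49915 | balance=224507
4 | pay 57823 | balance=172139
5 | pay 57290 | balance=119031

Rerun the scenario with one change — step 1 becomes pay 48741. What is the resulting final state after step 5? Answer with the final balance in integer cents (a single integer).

(re-executing from step 1 with the substitution; state before step 1: balance=364123)
1 | pay 48741 | balance=324230
2 | pay 57647 | balance=274461
3 | pay 49915 | balance=231215
4 | pay 57823 | balance=179010
5 | pay 57290 | balance=126069

126069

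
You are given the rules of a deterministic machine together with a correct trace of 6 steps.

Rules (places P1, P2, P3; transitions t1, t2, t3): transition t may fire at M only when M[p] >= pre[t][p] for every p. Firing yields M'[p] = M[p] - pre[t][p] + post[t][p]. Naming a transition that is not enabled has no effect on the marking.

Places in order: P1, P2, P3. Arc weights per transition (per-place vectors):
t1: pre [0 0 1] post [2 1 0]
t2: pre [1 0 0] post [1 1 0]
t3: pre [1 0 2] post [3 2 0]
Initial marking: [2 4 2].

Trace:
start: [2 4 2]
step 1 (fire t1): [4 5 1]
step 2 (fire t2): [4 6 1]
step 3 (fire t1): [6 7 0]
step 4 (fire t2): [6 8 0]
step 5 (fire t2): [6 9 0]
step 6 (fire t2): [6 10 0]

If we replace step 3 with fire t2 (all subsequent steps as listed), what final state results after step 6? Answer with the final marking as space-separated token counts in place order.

4 10 1

(re-executing from step 3 with the substitution; state before step 3: [4 6 1])
step 3 (fire t2): [4 7 1]
step 4 (fire t2): [4 8 1]
step 5 (fire t2): [4 9 1]
step 6 (fire t2): [4 10 1]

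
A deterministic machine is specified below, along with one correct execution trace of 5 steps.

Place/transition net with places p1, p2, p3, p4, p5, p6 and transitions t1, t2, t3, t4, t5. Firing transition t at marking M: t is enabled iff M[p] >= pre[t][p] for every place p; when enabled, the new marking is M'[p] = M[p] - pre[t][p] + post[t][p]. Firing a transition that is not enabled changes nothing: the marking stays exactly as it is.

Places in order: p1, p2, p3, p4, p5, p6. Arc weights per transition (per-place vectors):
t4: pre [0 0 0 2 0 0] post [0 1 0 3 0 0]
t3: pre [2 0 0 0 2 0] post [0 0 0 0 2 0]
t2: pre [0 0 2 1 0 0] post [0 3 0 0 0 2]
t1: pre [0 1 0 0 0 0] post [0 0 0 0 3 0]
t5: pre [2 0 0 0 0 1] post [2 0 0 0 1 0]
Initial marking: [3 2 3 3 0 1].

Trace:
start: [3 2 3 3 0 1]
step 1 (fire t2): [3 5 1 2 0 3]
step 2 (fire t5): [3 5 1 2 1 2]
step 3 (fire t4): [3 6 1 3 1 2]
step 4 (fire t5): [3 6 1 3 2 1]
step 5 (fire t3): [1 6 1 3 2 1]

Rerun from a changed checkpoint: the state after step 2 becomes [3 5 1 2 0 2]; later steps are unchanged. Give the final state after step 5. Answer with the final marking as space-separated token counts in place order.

3 6 1 3 1 1

state after step 2 := [3 5 1 2 0 2]
step 3 (fire t4): [3 6 1 3 0 2]
step 4 (fire t5): [3 6 1 3 1 1]
step 5 (fire t3): [3 6 1 3 1 1]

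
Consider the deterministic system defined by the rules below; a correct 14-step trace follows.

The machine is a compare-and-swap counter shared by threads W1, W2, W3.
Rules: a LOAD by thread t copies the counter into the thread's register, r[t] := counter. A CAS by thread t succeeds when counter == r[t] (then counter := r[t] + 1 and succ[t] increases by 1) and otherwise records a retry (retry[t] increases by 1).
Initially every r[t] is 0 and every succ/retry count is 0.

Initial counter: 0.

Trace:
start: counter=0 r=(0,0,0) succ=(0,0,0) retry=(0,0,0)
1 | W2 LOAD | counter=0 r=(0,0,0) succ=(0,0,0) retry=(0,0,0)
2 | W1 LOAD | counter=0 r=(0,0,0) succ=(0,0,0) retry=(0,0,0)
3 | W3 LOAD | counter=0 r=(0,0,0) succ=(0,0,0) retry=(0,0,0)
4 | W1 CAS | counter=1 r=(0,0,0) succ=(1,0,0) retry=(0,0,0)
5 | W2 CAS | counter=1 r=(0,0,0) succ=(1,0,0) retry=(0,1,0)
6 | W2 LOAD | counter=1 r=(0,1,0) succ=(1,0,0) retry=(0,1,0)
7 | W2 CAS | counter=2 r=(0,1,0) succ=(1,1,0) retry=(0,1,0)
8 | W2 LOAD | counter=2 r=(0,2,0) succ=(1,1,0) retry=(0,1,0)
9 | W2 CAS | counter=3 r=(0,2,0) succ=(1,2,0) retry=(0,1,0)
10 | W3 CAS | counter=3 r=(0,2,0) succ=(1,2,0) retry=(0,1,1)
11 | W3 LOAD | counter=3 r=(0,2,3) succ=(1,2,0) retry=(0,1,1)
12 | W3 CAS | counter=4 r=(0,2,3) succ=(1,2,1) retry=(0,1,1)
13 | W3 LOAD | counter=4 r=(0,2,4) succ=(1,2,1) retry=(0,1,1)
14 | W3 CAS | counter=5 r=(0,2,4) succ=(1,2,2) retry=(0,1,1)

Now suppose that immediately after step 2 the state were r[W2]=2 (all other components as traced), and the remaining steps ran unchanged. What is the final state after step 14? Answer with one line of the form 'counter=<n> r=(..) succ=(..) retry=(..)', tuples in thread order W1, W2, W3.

counter=5 r=(0,2,4) succ=(1,2,2) retry=(0,1,1)

state after step 2 := counter=0 r=(0,2,0) succ=(0,0,0) retry=(0,0,0)
3 | W3 LOAD | counter=0 r=(0,2,0) succ=(0,0,0) retry=(0,0,0)
4 | W1 CAS | counter=1 r=(0,2,0) succ=(1,0,0) retry=(0,0,0)
5 | W2 CAS | counter=1 r=(0,2,0) succ=(1,0,0) retry=(0,1,0)
6 | W2 LOAD | counter=1 r=(0,1,0) succ=(1,0,0) retry=(0,1,0)
7 | W2 CAS | counter=2 r=(0,1,0) succ=(1,1,0) retry=(0,1,0)
8 | W2 LOAD | counter=2 r=(0,2,0) succ=(1,1,0) retry=(0,1,0)
9 | W2 CAS | counter=3 r=(0,2,0) succ=(1,2,0) retry=(0,1,0)
10 | W3 CAS | counter=3 r=(0,2,0) succ=(1,2,0) retry=(0,1,1)
11 | W3 LOAD | counter=3 r=(0,2,3) succ=(1,2,0) retry=(0,1,1)
12 | W3 CAS | counter=4 r=(0,2,3) succ=(1,2,1) retry=(0,1,1)
13 | W3 LOAD | counter=4 r=(0,2,4) succ=(1,2,1) retry=(0,1,1)
14 | W3 CAS | counter=5 r=(0,2,4) succ=(1,2,2) retry=(0,1,1)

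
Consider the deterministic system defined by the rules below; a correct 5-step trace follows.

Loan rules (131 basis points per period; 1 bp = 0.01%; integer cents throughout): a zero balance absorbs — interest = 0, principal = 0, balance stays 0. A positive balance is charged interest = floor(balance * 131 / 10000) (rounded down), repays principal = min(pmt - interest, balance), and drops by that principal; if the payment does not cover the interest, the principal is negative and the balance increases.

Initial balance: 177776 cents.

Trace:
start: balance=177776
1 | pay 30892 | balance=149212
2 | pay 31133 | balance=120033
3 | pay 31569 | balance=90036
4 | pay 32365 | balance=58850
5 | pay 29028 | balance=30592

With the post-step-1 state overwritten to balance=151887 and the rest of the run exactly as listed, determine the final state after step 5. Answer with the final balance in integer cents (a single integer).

state after step 1 := balance=151887
2 | pay 31133 | balance=122743
3 | pay 31569 | balance=92781
4 | pay 32365 | balance=61631
5 | pay 29028 | balance=33410

33410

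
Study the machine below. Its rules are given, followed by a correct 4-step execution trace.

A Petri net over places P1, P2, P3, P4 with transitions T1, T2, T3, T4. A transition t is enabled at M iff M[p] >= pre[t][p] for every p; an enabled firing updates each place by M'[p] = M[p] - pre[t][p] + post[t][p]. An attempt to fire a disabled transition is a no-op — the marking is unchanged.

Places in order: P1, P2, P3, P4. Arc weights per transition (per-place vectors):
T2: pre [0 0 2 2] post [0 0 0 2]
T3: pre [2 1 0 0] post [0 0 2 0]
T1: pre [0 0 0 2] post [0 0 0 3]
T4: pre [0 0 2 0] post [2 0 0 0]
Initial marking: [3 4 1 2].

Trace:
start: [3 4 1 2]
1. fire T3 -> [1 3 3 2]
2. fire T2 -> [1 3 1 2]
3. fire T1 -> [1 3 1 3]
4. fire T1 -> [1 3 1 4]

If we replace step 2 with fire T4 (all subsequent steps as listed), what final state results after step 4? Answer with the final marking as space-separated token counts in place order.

(re-executing from step 2 with the substitution; state before step 2: [1 3 3 2])
2. fire T4 -> [3 3 1 2]
3. fire T1 -> [3 3 1 3]
4. fire T1 -> [3 3 1 4]

3 3 1 4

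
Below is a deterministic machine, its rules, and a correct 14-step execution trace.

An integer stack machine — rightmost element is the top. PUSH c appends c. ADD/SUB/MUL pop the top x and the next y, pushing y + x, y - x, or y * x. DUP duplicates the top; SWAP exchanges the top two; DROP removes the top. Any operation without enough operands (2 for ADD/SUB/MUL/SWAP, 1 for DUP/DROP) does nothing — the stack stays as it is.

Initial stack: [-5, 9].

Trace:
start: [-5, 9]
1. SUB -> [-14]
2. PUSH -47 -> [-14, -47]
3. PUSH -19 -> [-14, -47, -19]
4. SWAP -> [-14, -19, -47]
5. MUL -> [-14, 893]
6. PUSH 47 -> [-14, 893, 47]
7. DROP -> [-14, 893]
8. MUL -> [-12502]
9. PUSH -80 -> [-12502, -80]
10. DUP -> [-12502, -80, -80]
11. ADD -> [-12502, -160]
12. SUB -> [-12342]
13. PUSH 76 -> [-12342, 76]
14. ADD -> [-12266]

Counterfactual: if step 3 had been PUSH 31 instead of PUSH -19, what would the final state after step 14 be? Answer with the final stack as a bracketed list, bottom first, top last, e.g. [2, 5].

(re-executing from step 3 with the substitution; state before step 3: [-14, -47])
3. PUSH 31 -> [-14, -47, 31]
4. SWAP -> [-14, 31, -47]
5. MUL -> [-14, -1457]
6. PUSH 47 -> [-14, -1457, 47]
7. DROP -> [-14, -1457]
8. MUL -> [20398]
9. PUSH -80 -> [20398, -80]
10. DUP -> [20398, -80, -80]
11. ADD -> [20398, -160]
12. SUB -> [20558]
13. PUSH 76 -> [20558, 76]
14. ADD -> [20634]

[20634]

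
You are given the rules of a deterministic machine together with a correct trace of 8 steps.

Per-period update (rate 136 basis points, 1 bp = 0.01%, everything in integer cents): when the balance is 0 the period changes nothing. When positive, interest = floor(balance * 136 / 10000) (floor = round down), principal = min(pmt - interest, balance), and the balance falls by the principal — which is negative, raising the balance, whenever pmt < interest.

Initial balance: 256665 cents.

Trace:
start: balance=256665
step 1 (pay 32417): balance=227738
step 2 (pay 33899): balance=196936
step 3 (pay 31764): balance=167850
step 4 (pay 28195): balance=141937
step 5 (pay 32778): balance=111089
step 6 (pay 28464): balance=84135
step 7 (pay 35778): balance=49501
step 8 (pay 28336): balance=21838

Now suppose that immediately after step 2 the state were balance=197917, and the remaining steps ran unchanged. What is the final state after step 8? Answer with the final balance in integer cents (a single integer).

22902

state after step 2 := balance=197917
step 3 (pay 31764): balance=168844
step 4 (pay 28195): balance=142945
step 5 (pay 32778): balance=112111
step 6 (pay 28464): balance=85171
step 7 (pay 35778): balance=50551
step 8 (pay 28336): balance=22902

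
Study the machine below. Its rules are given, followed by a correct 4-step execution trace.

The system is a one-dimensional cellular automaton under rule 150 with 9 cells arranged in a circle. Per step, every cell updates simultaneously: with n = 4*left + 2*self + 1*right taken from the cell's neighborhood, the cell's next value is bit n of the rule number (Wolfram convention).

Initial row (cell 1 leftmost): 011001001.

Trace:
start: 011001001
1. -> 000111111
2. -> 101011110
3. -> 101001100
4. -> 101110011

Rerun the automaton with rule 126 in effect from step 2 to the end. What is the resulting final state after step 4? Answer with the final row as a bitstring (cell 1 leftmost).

(re-executing steps 2..4 under rule 126; state before step 2: 000111111)
2. -> 101100001
3. -> 111110011
4. -> 000011110

000011110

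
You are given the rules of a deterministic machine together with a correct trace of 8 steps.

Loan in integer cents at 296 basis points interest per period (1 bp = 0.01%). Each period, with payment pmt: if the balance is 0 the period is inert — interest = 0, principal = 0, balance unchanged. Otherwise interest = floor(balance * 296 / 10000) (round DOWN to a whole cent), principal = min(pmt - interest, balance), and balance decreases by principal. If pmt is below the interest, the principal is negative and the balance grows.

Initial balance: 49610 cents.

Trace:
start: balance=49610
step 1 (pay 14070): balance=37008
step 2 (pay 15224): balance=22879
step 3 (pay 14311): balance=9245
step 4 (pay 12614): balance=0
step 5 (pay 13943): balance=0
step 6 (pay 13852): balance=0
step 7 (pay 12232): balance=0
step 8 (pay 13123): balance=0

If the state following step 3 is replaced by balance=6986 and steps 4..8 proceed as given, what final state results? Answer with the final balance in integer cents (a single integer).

state after step 3 := balance=6986
step 4 (pay 12614): balance=0
step 5 (pay 13943): balance=0
step 6 (pay 13852): balance=0
step 7 (pay 12232): balance=0
step 8 (pay 13123): balance=0

0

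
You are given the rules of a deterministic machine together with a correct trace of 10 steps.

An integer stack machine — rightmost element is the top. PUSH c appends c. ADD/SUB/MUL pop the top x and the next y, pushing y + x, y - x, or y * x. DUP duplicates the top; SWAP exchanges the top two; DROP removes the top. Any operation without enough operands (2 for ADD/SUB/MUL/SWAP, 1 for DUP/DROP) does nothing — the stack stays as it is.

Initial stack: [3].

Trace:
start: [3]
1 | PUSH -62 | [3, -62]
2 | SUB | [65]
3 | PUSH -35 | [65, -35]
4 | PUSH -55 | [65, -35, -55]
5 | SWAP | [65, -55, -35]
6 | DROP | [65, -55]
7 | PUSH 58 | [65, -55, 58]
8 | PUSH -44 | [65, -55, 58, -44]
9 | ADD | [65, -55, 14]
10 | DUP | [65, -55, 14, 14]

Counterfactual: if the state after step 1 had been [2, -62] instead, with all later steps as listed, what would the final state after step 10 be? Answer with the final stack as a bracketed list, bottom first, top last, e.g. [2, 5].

[64, -55, 14, 14]

state after step 1 := [2, -62]
2 | SUB | [64]
3 | PUSH -35 | [64, -35]
4 | PUSH -55 | [64, -35, -55]
5 | SWAP | [64, -55, -35]
6 | DROP | [64, -55]
7 | PUSH 58 | [64, -55, 58]
8 | PUSH -44 | [64, -55, 58, -44]
9 | ADD | [64, -55, 14]
10 | DUP | [64, -55, 14, 14]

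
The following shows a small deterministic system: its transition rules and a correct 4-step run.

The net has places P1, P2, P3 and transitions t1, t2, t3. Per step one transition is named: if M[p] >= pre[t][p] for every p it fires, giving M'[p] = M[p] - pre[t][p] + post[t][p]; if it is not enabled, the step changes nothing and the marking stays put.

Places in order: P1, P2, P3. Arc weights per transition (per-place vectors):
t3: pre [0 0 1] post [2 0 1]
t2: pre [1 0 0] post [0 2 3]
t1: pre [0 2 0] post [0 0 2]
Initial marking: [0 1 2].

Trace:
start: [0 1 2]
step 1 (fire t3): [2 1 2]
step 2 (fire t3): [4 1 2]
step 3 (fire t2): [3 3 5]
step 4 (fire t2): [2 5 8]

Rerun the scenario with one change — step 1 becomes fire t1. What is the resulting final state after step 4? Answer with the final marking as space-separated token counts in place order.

(re-executing from step 1 with the substitution; state before step 1: [0 1 2])
step 1 (fire t1): [0 1 2]
step 2 (fire t3): [2 1 2]
step 3 (fire t2): [1 3 5]
step 4 (fire t2): [0 5 8]

0 5 8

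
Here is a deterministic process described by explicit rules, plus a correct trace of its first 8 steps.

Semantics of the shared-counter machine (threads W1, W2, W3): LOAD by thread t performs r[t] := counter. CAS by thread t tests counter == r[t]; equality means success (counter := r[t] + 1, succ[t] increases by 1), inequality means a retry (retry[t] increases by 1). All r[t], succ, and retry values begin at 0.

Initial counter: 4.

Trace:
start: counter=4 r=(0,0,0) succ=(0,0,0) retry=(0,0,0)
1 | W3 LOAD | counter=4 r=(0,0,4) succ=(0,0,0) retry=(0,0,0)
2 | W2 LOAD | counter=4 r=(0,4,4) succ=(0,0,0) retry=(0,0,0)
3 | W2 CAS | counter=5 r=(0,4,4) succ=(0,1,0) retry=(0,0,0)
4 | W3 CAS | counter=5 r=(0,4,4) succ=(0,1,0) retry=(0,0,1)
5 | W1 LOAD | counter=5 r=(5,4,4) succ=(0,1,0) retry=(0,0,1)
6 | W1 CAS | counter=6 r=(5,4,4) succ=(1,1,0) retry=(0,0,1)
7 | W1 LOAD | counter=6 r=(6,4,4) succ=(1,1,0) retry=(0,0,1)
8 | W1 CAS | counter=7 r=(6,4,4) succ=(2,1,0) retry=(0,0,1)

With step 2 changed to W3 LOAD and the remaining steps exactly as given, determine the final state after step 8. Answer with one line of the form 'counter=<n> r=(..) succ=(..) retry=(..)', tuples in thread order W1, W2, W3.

(re-executing from step 2 with the substitution; state before step 2: counter=4 r=(0,0,4) succ=(0,0,0) retry=(0,0,0))
2 | W3 LOAD | counter=4 r=(0,0,4) succ=(0,0,0) retry=(0,0,0)
3 | W2 CAS | counter=4 r=(0,0,4) succ=(0,0,0) retry=(0,1,0)
4 | W3 CAS | counter=5 r=(0,0,4) succ=(0,0,1) retry=(0,1,0)
5 | W1 LOAD | counter=5 r=(5,0,4) succ=(0,0,1) retry=(0,1,0)
6 | W1 CAS | counter=6 r=(5,0,4) succ=(1,0,1) retry=(0,1,0)
7 | W1 LOAD | counter=6 r=(6,0,4) succ=(1,0,1) retry=(0,1,0)
8 | W1 CAS | counter=7 r=(6,0,4) succ=(2,0,1) retry=(0,1,0)

counter=7 r=(6,0,4) succ=(2,0,1) retry=(0,1,0)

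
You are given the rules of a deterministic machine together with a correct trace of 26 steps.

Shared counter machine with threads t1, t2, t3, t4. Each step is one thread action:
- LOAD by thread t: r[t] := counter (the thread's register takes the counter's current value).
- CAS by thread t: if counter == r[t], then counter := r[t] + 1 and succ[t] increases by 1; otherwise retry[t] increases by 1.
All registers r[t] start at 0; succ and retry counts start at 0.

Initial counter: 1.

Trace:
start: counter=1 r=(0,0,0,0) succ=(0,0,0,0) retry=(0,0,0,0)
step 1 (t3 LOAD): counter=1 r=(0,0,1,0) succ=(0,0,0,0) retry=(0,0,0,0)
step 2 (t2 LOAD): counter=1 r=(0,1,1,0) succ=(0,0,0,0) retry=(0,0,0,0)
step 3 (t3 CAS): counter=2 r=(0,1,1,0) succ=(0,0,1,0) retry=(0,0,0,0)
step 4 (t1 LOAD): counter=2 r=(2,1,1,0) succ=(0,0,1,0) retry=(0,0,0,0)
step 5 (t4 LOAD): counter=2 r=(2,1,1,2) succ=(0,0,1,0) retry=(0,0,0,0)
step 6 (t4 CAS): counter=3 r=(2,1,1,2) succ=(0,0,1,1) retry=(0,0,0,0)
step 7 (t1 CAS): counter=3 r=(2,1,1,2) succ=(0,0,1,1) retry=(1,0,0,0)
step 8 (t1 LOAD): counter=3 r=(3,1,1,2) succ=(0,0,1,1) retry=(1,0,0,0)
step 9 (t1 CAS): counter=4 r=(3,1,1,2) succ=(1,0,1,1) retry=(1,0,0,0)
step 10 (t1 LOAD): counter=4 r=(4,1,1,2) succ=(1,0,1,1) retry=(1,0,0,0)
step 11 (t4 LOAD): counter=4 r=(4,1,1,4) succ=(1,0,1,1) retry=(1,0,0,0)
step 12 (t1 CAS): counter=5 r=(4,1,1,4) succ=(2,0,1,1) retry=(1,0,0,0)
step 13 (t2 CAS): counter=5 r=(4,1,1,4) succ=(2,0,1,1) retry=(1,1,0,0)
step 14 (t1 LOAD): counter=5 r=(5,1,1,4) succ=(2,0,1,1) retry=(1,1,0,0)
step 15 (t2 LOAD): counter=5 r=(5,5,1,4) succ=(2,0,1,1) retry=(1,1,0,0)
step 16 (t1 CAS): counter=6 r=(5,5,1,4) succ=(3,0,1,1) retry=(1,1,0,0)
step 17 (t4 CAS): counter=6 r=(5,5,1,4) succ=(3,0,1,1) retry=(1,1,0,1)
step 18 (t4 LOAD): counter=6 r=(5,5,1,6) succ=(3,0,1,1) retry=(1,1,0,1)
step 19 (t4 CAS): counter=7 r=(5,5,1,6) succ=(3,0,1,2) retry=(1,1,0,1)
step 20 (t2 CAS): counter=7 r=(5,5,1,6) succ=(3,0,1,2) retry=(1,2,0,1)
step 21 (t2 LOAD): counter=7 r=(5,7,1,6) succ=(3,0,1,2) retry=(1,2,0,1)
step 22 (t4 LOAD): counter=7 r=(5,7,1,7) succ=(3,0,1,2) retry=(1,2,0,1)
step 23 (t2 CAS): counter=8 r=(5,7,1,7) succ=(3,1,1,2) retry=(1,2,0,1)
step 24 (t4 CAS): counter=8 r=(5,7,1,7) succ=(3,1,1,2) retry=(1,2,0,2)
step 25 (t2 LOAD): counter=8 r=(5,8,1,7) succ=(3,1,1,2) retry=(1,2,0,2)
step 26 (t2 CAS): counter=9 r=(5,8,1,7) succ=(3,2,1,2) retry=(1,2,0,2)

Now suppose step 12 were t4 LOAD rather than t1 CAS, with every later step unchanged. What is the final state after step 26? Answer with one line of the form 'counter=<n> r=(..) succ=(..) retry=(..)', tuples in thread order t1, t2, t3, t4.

(re-executing from step 12 with the substitution; state before step 12: counter=4 r=(4,1,1,4) succ=(1,0,1,1) retry=(1,0,0,0))
step 12 (t4 LOAD): counter=4 r=(4,1,1,4) succ=(1,0,1,1) retry=(1,0,0,0)
step 13 (t2 CAS): counter=4 r=(4,1,1,4) succ=(1,0,1,1) retry=(1,1,0,0)
step 14 (t1 LOAD): counter=4 r=(4,1,1,4) succ=(1,0,1,1) retry=(1,1,0,0)
step 15 (t2 LOAD): counter=4 r=(4,4,1,4) succ=(1,0,1,1) retry=(1,1,0,0)
step 16 (t1 CAS): counter=5 r=(4,4,1,4) succ=(2,0,1,1) retry=(1,1,0,0)
step 17 (t4 CAS): counter=5 r=(4,4,1,4) succ=(2,0,1,1) retry=(1,1,0,1)
step 18 (t4 LOAD): counter=5 r=(4,4,1,5) succ=(2,0,1,1) retry=(1,1,0,1)
step 19 (t4 CAS): counter=6 r=(4,4,1,5) succ=(2,0,1,2) retry=(1,1,0,1)
step 20 (t2 CAS): counter=6 r=(4,4,1,5) succ=(2,0,1,2) retry=(1,2,0,1)
step 21 (t2 LOAD): counter=6 r=(4,6,1,5) succ=(2,0,1,2) retry=(1,2,0,1)
step 22 (t4 LOAD): counter=6 r=(4,6,1,6) succ=(2,0,1,2) retry=(1,2,0,1)
step 23 (t2 CAS): counter=7 r=(4,6,1,6) succ=(2,1,1,2) retry=(1,2,0,1)
step 24 (t4 CAS): counter=7 r=(4,6,1,6) succ=(2,1,1,2) retry=(1,2,0,2)
step 25 (t2 LOAD): counter=7 r=(4,7,1,6) succ=(2,1,1,2) retry=(1,2,0,2)
step 26 (t2 CAS): counter=8 r=(4,7,1,6) succ=(2,2,1,2) retry=(1,2,0,2)

counter=8 r=(4,7,1,6) succ=(2,2,1,2) retry=(1,2,0,2)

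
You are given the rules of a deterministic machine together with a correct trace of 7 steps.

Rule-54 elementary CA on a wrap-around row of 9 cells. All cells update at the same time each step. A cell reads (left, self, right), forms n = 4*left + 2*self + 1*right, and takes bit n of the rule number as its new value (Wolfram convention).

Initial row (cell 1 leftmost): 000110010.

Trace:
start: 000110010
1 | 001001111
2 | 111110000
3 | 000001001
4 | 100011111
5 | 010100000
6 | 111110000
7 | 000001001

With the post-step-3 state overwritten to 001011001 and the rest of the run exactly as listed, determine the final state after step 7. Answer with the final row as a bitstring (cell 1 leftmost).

001111110

state after step 3 := 001011001
4 | 111100111
5 | 000011000
6 | 000100100
7 | 001111110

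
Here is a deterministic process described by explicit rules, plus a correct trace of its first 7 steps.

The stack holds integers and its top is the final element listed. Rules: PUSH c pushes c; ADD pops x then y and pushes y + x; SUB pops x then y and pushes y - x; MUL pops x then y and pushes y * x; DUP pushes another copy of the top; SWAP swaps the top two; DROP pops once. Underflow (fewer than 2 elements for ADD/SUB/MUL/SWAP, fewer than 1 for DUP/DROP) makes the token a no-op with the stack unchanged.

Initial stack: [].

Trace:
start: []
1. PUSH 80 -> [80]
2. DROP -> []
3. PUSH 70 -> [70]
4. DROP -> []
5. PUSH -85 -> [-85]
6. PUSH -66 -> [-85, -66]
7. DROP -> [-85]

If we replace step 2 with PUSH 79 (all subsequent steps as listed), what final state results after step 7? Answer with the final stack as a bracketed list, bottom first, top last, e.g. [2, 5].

[80, 79, -85]

(re-executing from step 2 with the substitution; state before step 2: [80])
2. PUSH 79 -> [80, 79]
3. PUSH 70 -> [80, 79, 70]
4. DROP -> [80, 79]
5. PUSH -85 -> [80, 79, -85]
6. PUSH -66 -> [80, 79, -85, -66]
7. DROP -> [80, 79, -85]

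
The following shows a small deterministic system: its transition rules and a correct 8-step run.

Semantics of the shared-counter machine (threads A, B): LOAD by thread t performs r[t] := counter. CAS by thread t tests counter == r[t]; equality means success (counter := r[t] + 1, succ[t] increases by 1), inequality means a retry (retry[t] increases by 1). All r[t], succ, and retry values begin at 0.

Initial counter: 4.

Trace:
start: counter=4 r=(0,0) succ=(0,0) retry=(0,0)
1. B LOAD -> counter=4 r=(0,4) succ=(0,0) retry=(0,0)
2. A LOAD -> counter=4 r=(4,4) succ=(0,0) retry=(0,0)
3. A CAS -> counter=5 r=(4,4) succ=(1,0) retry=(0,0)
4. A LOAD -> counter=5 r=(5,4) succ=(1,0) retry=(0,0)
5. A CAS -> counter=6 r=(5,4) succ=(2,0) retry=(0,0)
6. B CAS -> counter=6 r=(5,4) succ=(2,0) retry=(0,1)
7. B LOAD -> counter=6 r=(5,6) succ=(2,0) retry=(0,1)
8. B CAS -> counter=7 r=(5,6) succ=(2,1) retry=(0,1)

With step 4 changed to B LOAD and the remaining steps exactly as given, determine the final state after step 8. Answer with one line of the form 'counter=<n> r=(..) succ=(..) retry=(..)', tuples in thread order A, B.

counter=7 r=(4,6) succ=(1,2) retry=(1,0)

(re-executing from step 4 with the substitution; state before step 4: counter=5 r=(4,4) succ=(1,0) retry=(0,0))
4. B LOAD -> counter=5 r=(4,5) succ=(1,0) retry=(0,0)
5. A CAS -> counter=5 r=(4,5) succ=(1,0) retry=(1,0)
6. B CAS -> counter=6 r=(4,5) succ=(1,1) retry=(1,0)
7. B LOAD -> counter=6 r=(4,6) succ=(1,1) retry=(1,0)
8. B CAS -> counter=7 r=(4,6) succ=(1,2) retry=(1,0)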